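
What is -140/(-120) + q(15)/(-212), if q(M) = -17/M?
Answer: 3727/3180 ≈ 1.1720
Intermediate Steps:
-140/(-120) + q(15)/(-212) = -140/(-120) - 17/15/(-212) = -140*(-1/120) - 17*1/15*(-1/212) = 7/6 - 17/15*(-1/212) = 7/6 + 17/3180 = 3727/3180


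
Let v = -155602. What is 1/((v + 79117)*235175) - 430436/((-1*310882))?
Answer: 3871203617422309/2795973206329875 ≈ 1.3846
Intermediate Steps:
1/((v + 79117)*235175) - 430436/((-1*310882)) = 1/((-155602 + 79117)*235175) - 430436/((-1*310882)) = (1/235175)/(-76485) - 430436/(-310882) = -1/76485*1/235175 - 430436*(-1/310882) = -1/17987359875 + 215218/155441 = 3871203617422309/2795973206329875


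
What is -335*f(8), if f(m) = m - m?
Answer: 0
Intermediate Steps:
f(m) = 0
-335*f(8) = -335*0 = 0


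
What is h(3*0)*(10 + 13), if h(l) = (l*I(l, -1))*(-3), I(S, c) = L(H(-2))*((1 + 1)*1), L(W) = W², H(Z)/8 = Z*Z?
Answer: 0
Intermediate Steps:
H(Z) = 8*Z² (H(Z) = 8*(Z*Z) = 8*Z²)
I(S, c) = 2048 (I(S, c) = (8*(-2)²)²*((1 + 1)*1) = (8*4)²*(2*1) = 32²*2 = 1024*2 = 2048)
h(l) = -6144*l (h(l) = (l*2048)*(-3) = (2048*l)*(-3) = -6144*l)
h(3*0)*(10 + 13) = (-18432*0)*(10 + 13) = -6144*0*23 = 0*23 = 0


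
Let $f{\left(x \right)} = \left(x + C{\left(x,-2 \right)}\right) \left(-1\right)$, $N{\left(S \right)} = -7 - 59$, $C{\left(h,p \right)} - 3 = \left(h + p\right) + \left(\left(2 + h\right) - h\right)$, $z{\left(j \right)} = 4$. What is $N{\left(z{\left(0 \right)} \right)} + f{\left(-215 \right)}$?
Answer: $361$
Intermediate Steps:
$C{\left(h,p \right)} = 5 + h + p$ ($C{\left(h,p \right)} = 3 + \left(\left(h + p\right) + \left(\left(2 + h\right) - h\right)\right) = 3 + \left(\left(h + p\right) + 2\right) = 3 + \left(2 + h + p\right) = 5 + h + p$)
$N{\left(S \right)} = -66$
$f{\left(x \right)} = -3 - 2 x$ ($f{\left(x \right)} = \left(x + \left(5 + x - 2\right)\right) \left(-1\right) = \left(x + \left(3 + x\right)\right) \left(-1\right) = \left(3 + 2 x\right) \left(-1\right) = -3 - 2 x$)
$N{\left(z{\left(0 \right)} \right)} + f{\left(-215 \right)} = -66 - -427 = -66 + \left(-3 + 430\right) = -66 + 427 = 361$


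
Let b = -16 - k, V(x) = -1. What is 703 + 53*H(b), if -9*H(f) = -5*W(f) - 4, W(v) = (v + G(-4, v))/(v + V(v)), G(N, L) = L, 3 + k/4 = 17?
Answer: 515507/657 ≈ 784.64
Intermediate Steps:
k = 56 (k = -12 + 4*17 = -12 + 68 = 56)
b = -72 (b = -16 - 1*56 = -16 - 56 = -72)
W(v) = 2*v/(-1 + v) (W(v) = (v + v)/(v - 1) = (2*v)/(-1 + v) = 2*v/(-1 + v))
H(f) = 4/9 + 10*f/(9*(-1 + f)) (H(f) = -(-10*f/(-1 + f) - 4)/9 = -(-4 - 10*f/(-1 + f))/9 = 4/9 + 10*f/(9*(-1 + f)))
703 + 53*H(b) = 703 + 53*(2*(-2 + 7*(-72))/(9*(-1 - 72))) = 703 + 53*((2/9)*(-2 - 504)/(-73)) = 703 + 53*((2/9)*(-1/73)*(-506)) = 703 + 53*(1012/657) = 703 + 53636/657 = 515507/657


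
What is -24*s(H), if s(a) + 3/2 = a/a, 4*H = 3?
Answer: 12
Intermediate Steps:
H = ¾ (H = (¼)*3 = ¾ ≈ 0.75000)
s(a) = -½ (s(a) = -3/2 + a/a = -3/2 + 1 = -½)
-24*s(H) = -24*(-½) = 12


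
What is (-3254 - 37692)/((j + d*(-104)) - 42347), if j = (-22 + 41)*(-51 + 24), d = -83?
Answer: 20473/17114 ≈ 1.1963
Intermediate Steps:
j = -513 (j = 19*(-27) = -513)
(-3254 - 37692)/((j + d*(-104)) - 42347) = (-3254 - 37692)/((-513 - 83*(-104)) - 42347) = -40946/((-513 + 8632) - 42347) = -40946/(8119 - 42347) = -40946/(-34228) = -40946*(-1/34228) = 20473/17114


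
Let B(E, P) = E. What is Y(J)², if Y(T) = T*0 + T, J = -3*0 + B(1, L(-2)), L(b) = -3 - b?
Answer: 1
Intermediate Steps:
J = 1 (J = -3*0 + 1 = 0 + 1 = 1)
Y(T) = T (Y(T) = 0 + T = T)
Y(J)² = 1² = 1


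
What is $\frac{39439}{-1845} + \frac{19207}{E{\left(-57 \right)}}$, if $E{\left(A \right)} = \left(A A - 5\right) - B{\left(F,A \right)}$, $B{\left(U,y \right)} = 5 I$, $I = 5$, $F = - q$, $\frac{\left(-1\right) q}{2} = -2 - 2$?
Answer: $- \frac{30505742}{1979685} \approx -15.409$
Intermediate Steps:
$q = 8$ ($q = - 2 \left(-2 - 2\right) = \left(-2\right) \left(-4\right) = 8$)
$F = -8$ ($F = \left(-1\right) 8 = -8$)
$B{\left(U,y \right)} = 25$ ($B{\left(U,y \right)} = 5 \cdot 5 = 25$)
$E{\left(A \right)} = -30 + A^{2}$ ($E{\left(A \right)} = \left(A A - 5\right) - 25 = \left(A^{2} - 5\right) - 25 = \left(-5 + A^{2}\right) - 25 = -30 + A^{2}$)
$\frac{39439}{-1845} + \frac{19207}{E{\left(-57 \right)}} = \frac{39439}{-1845} + \frac{19207}{-30 + \left(-57\right)^{2}} = 39439 \left(- \frac{1}{1845}\right) + \frac{19207}{-30 + 3249} = - \frac{39439}{1845} + \frac{19207}{3219} = - \frac{30505742}{1979685}$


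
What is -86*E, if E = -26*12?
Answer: 26832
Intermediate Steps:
E = -312
-86*E = -86*(-312) = 26832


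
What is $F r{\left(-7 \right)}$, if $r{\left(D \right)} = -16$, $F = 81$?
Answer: $-1296$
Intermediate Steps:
$F r{\left(-7 \right)} = 81 \left(-16\right) = -1296$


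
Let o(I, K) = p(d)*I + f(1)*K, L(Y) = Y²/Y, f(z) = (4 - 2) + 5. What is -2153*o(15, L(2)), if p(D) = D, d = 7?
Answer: -256207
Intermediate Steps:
f(z) = 7 (f(z) = 2 + 5 = 7)
L(Y) = Y
o(I, K) = 7*I + 7*K
-2153*o(15, L(2)) = -2153*(7*15 + 7*2) = -2153*(105 + 14) = -2153*119 = -256207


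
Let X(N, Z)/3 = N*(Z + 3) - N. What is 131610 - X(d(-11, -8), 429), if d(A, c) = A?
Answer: 145833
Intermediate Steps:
X(N, Z) = -3*N + 3*N*(3 + Z) (X(N, Z) = 3*(N*(Z + 3) - N) = 3*(N*(3 + Z) - N) = 3*(-N + N*(3 + Z)) = -3*N + 3*N*(3 + Z))
131610 - X(d(-11, -8), 429) = 131610 - 3*(-11)*(2 + 429) = 131610 - 3*(-11)*431 = 131610 - 1*(-14223) = 131610 + 14223 = 145833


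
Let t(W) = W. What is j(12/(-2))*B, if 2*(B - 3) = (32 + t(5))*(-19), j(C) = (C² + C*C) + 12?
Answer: -29274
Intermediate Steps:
j(C) = 12 + 2*C² (j(C) = (C² + C²) + 12 = 2*C² + 12 = 12 + 2*C²)
B = -697/2 (B = 3 + ((32 + 5)*(-19))/2 = 3 + (37*(-19))/2 = 3 + (½)*(-703) = 3 - 703/2 = -697/2 ≈ -348.50)
j(12/(-2))*B = (12 + 2*(12/(-2))²)*(-697/2) = (12 + 2*(12*(-½))²)*(-697/2) = (12 + 2*(-6)²)*(-697/2) = (12 + 2*36)*(-697/2) = (12 + 72)*(-697/2) = 84*(-697/2) = -29274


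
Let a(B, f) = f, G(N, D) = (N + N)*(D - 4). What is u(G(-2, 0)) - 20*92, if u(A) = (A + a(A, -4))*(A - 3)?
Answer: -1684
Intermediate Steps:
G(N, D) = 2*N*(-4 + D) (G(N, D) = (2*N)*(-4 + D) = 2*N*(-4 + D))
u(A) = (-4 + A)*(-3 + A) (u(A) = (A - 4)*(A - 3) = (-4 + A)*(-3 + A))
u(G(-2, 0)) - 20*92 = (12 + (2*(-2)*(-4 + 0))² - 14*(-2)*(-4 + 0)) - 20*92 = (12 + (2*(-2)*(-4))² - 14*(-2)*(-4)) - 1840 = (12 + 16² - 7*16) - 1840 = (12 + 256 - 112) - 1840 = 156 - 1840 = -1684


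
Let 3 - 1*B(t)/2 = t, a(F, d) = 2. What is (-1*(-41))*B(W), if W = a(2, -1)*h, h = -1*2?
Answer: 574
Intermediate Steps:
h = -2
W = -4 (W = 2*(-2) = -4)
B(t) = 6 - 2*t
(-1*(-41))*B(W) = (-1*(-41))*(6 - 2*(-4)) = 41*(6 + 8) = 41*14 = 574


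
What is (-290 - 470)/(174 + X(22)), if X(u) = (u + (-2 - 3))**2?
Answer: -760/463 ≈ -1.6415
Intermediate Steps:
X(u) = (-5 + u)**2 (X(u) = (u - 5)**2 = (-5 + u)**2)
(-290 - 470)/(174 + X(22)) = (-290 - 470)/(174 + (-5 + 22)**2) = -760/(174 + 17**2) = -760/(174 + 289) = -760/463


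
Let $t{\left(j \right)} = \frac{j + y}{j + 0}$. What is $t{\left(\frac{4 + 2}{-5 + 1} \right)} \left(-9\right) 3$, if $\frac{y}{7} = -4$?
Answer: $-531$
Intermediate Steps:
$y = -28$ ($y = 7 \left(-4\right) = -28$)
$t{\left(j \right)} = \frac{-28 + j}{j}$ ($t{\left(j \right)} = \frac{j - 28}{j + 0} = \frac{-28 + j}{j}$)
$t{\left(\frac{4 + 2}{-5 + 1} \right)} \left(-9\right) 3 = \frac{-28 + \frac{4 + 2}{-5 + 1}}{\left(4 + 2\right) \frac{1}{-5 + 1}} \left(-9\right) 3 = \frac{-28 + \frac{6}{-4}}{6 \frac{1}{-4}} \left(-9\right) 3 = \frac{-28 + 6 \left(- \frac{1}{4}\right)}{6 \left(- \frac{1}{4}\right)} \left(-9\right) 3 = \frac{-28 - \frac{3}{2}}{- \frac{3}{2}} \left(-9\right) 3 = \left(- \frac{2}{3}\right) \left(- \frac{59}{2}\right) \left(-9\right) 3 = \frac{59}{3} \left(-9\right) 3 = \left(-177\right) 3 = -531$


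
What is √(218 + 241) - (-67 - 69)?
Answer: 136 + 3*√51 ≈ 157.42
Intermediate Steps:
√(218 + 241) - (-67 - 69) = √459 - 1*(-136) = 3*√51 + 136 = 136 + 3*√51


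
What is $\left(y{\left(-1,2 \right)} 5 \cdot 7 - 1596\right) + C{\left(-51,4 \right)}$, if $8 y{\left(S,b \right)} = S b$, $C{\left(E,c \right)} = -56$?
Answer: $- \frac{6643}{4} \approx -1660.8$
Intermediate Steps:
$y{\left(S,b \right)} = \frac{S b}{8}$
$\left(y{\left(-1,2 \right)} 5 \cdot 7 - 1596\right) + C{\left(-51,4 \right)} = \left(\frac{1}{8} \left(-1\right) 2 \cdot 5 \cdot 7 - 1596\right) - 56 = \left(\left(- \frac{1}{4}\right) 5 \cdot 7 - 1596\right) - 56 = \left(\left(- \frac{5}{4}\right) 7 - 1596\right) - 56 = \left(- \frac{35}{4} - 1596\right) - 56 = - \frac{6419}{4} - 56 = - \frac{6643}{4}$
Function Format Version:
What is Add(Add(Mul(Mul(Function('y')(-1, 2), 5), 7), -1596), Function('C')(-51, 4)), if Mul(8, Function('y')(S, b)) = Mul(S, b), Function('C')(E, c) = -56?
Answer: Rational(-6643, 4) ≈ -1660.8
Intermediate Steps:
Function('y')(S, b) = Mul(Rational(1, 8), S, b) (Function('y')(S, b) = Mul(Rational(1, 8), Mul(S, b)) = Mul(Rational(1, 8), S, b))
Add(Add(Mul(Mul(Function('y')(-1, 2), 5), 7), -1596), Function('C')(-51, 4)) = Add(Add(Mul(Mul(Mul(Rational(1, 8), -1, 2), 5), 7), -1596), -56) = Add(Add(Mul(Mul(Rational(-1, 4), 5), 7), -1596), -56) = Add(Add(Mul(Rational(-5, 4), 7), -1596), -56) = Add(Add(Rational(-35, 4), -1596), -56) = Add(Rational(-6419, 4), -56) = Rational(-6643, 4)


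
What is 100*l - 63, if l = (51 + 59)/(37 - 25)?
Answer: 2561/3 ≈ 853.67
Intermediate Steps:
l = 55/6 (l = 110/12 = 110*(1/12) = 55/6 ≈ 9.1667)
100*l - 63 = 100*(55/6) - 63 = 2750/3 - 63 = 2561/3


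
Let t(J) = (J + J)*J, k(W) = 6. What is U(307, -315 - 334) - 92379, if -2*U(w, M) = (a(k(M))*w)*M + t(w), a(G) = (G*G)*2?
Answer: 6986120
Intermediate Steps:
a(G) = 2*G**2 (a(G) = G**2*2 = 2*G**2)
t(J) = 2*J**2 (t(J) = (2*J)*J = 2*J**2)
U(w, M) = -w**2 - 36*M*w (U(w, M) = -(((2*6**2)*w)*M + 2*w**2)/2 = -(((2*36)*w)*M + 2*w**2)/2 = -((72*w)*M + 2*w**2)/2 = -(72*M*w + 2*w**2)/2 = -(2*w**2 + 72*M*w)/2 = -w**2 - 36*M*w)
U(307, -315 - 334) - 92379 = 307*(-1*307 - 36*(-315 - 334)) - 92379 = 307*(-307 - 36*(-649)) - 92379 = 307*(-307 + 23364) - 92379 = 307*23057 - 92379 = 7078499 - 92379 = 6986120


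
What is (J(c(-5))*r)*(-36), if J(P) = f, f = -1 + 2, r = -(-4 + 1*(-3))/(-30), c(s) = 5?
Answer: 42/5 ≈ 8.4000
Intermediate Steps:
r = -7/30 (r = -(-4 - 3)*(-1)/30 = -(-7)*(-1)/30 = -1*7/30 = -7/30 ≈ -0.23333)
f = 1
J(P) = 1
(J(c(-5))*r)*(-36) = (1*(-7/30))*(-36) = -7/30*(-36) = 42/5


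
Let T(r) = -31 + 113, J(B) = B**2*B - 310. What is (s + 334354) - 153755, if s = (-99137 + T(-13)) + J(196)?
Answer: 7610770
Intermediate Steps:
J(B) = -310 + B**3 (J(B) = B**3 - 310 = -310 + B**3)
T(r) = 82
s = 7430171 (s = (-99137 + 82) + (-310 + 196**3) = -99055 + (-310 + 7529536) = -99055 + 7529226 = 7430171)
(s + 334354) - 153755 = (7430171 + 334354) - 153755 = 7764525 - 153755 = 7610770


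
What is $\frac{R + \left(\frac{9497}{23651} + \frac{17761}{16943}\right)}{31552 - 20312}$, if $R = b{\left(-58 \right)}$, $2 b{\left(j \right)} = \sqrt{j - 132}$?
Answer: $\frac{290486541}{2252040178660} + \frac{i \sqrt{190}}{22480} \approx 0.00012899 + 0.00061317 i$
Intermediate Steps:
$b{\left(j \right)} = \frac{\sqrt{-132 + j}}{2}$ ($b{\left(j \right)} = \frac{\sqrt{j - 132}}{2} = \frac{\sqrt{-132 + j}}{2}$)
$R = \frac{i \sqrt{190}}{2}$ ($R = \frac{\sqrt{-132 - 58}}{2} = \frac{\sqrt{-190}}{2} = \frac{i \sqrt{190}}{2} \approx 6.892 i$)
$\frac{R + \left(\frac{9497}{23651} + \frac{17761}{16943}\right)}{31552 - 20312} = \frac{\frac{i \sqrt{190}}{2} + \left(\frac{9497}{23651} + \frac{17761}{16943}\right)}{31552 - 20312} = \frac{\frac{i \sqrt{190}}{2} + \left(9497 \cdot \frac{1}{23651} + 17761 \cdot \frac{1}{16943}\right)}{11240} = \left(\frac{i \sqrt{190}}{2} + \left(\frac{9497}{23651} + \frac{17761}{16943}\right)\right) \frac{1}{11240} = \left(\frac{i \sqrt{190}}{2} + \frac{580973082}{400718893}\right) \frac{1}{11240} = \left(\frac{580973082}{400718893} + \frac{i \sqrt{190}}{2}\right) \frac{1}{11240} = \frac{290486541}{2252040178660} + \frac{i \sqrt{190}}{22480}$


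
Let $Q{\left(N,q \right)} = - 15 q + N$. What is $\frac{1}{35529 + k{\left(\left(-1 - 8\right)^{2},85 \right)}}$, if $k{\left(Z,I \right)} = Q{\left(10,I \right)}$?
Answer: $\frac{1}{34264} \approx 2.9185 \cdot 10^{-5}$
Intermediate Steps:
$Q{\left(N,q \right)} = N - 15 q$
$k{\left(Z,I \right)} = 10 - 15 I$
$\frac{1}{35529 + k{\left(\left(-1 - 8\right)^{2},85 \right)}} = \frac{1}{35529 + \left(10 - 1275\right)} = \frac{1}{35529 - 1265} = \frac{1}{34264}$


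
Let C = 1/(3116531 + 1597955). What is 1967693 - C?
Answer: 9276661100797/4714486 ≈ 1.9677e+6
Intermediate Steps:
C = 1/4714486 ≈ 2.1211e-7
1967693 - C = 1967693 - 1*1/4714486 = 1967693 - 1/4714486 = 9276661100797/4714486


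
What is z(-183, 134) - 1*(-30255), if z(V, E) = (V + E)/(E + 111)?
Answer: 151274/5 ≈ 30255.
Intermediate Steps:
z(V, E) = (E + V)/(111 + E)
z(-183, 134) - 1*(-30255) = (134 - 183)/(111 + 134) - 1*(-30255) = -49/245 + 30255 = (1/245)*(-49) + 30255 = -1/5 + 30255 = 151274/5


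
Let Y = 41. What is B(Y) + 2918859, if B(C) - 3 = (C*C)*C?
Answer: 2987783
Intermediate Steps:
B(C) = 3 + C**3 (B(C) = 3 + (C*C)*C = 3 + C**2*C = 3 + C**3)
B(Y) + 2918859 = (3 + 41**3) + 2918859 = (3 + 68921) + 2918859 = 68924 + 2918859 = 2987783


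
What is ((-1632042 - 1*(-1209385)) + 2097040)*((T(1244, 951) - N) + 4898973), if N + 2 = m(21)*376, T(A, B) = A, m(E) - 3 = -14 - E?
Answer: 8224989566133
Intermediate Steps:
m(E) = -11 - E (m(E) = 3 + (-14 - E) = -11 - E)
N = -12034 (N = -2 + (-11 - 1*21)*376 = -2 + (-11 - 21)*376 = -2 - 32*376 = -2 - 12032 = -12034)
((-1632042 - 1*(-1209385)) + 2097040)*((T(1244, 951) - N) + 4898973) = ((-1632042 - 1*(-1209385)) + 2097040)*((1244 - 1*(-12034)) + 4898973) = ((-1632042 + 1209385) + 2097040)*((1244 + 12034) + 4898973) = (-422657 + 2097040)*(13278 + 4898973) = 1674383*4912251 = 8224989566133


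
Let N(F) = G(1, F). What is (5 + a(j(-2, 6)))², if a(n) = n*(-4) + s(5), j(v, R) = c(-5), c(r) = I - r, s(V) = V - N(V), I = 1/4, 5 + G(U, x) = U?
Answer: 49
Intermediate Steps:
G(U, x) = -5 + U
I = ¼ ≈ 0.25000
N(F) = -4 (N(F) = -5 + 1 = -4)
s(V) = 4 + V (s(V) = V - 1*(-4) = V + 4 = 4 + V)
c(r) = ¼ - r
j(v, R) = 21/4 (j(v, R) = ¼ - 1*(-5) = ¼ + 5 = 21/4)
a(n) = 9 - 4*n (a(n) = n*(-4) + (4 + 5) = -4*n + 9 = 9 - 4*n)
(5 + a(j(-2, 6)))² = (5 + (9 - 4*21/4))² = (5 + (9 - 21))² = (5 - 12)² = (-7)² = 49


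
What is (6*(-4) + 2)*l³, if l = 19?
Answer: -150898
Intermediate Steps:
(6*(-4) + 2)*l³ = (6*(-4) + 2)*19³ = (-24 + 2)*6859 = -22*6859 = -150898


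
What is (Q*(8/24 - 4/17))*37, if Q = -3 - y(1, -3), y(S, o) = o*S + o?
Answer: 185/17 ≈ 10.882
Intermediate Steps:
y(S, o) = o + S*o (y(S, o) = S*o + o = o + S*o)
Q = 3 (Q = -3 - (-3)*(1 + 1) = -3 - (-3)*2 = -3 - 1*(-6) = -3 + 6 = 3)
(Q*(8/24 - 4/17))*37 = (3*(8/24 - 4/17))*37 = (3*(8*(1/24) - 4*1/17))*37 = (3*(⅓ - 4/17))*37 = (3*(5/51))*37 = (5/17)*37 = 185/17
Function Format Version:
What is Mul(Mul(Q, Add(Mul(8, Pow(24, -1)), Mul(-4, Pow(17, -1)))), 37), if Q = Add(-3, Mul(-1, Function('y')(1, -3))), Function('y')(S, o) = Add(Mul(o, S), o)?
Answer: Rational(185, 17) ≈ 10.882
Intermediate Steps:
Function('y')(S, o) = Add(o, Mul(S, o)) (Function('y')(S, o) = Add(Mul(S, o), o) = Add(o, Mul(S, o)))
Q = 3 (Q = Add(-3, Mul(-1, Mul(-3, Add(1, 1)))) = Add(-3, Mul(-1, Mul(-3, 2))) = Add(-3, Mul(-1, -6)) = Add(-3, 6) = 3)
Mul(Mul(Q, Add(Mul(8, Pow(24, -1)), Mul(-4, Pow(17, -1)))), 37) = Mul(Mul(3, Add(Mul(8, Pow(24, -1)), Mul(-4, Pow(17, -1)))), 37) = Mul(Mul(3, Add(Mul(8, Rational(1, 24)), Mul(-4, Rational(1, 17)))), 37) = Mul(Mul(3, Add(Rational(1, 3), Rational(-4, 17))), 37) = Mul(Mul(3, Rational(5, 51)), 37) = Mul(Rational(5, 17), 37) = Rational(185, 17)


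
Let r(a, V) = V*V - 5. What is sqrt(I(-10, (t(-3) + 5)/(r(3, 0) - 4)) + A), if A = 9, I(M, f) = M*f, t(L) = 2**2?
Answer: sqrt(19) ≈ 4.3589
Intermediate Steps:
t(L) = 4
r(a, V) = -5 + V**2 (r(a, V) = V**2 - 5 = -5 + V**2)
sqrt(I(-10, (t(-3) + 5)/(r(3, 0) - 4)) + A) = sqrt(-10*(4 + 5)/((-5 + 0**2) - 4) + 9) = sqrt(-90/((-5 + 0) - 4) + 9) = sqrt(-90/(-5 - 4) + 9) = sqrt(-90/(-9) + 9) = sqrt(-90*(-1)/9 + 9) = sqrt(-10*(-1) + 9) = sqrt(10 + 9) = sqrt(19)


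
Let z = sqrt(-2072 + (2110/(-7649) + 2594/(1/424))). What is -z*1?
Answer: -sqrt(64228253003194)/7649 ≈ -1047.8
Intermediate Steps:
z = sqrt(64228253003194)/7649 (z = sqrt(-2072 + (2110*(-1/7649) + 2594/(1/424))) = sqrt(-2072 + (-2110/7649 + 2594*424)) = sqrt(-2072 + (-2110/7649 + 1099856)) = sqrt(-2072 + 8412796434/7649) = sqrt(8396947706/7649) = sqrt(64228253003194)/7649 ≈ 1047.8)
-z*1 = -sqrt(64228253003194)/7649*1 = -sqrt(64228253003194)/7649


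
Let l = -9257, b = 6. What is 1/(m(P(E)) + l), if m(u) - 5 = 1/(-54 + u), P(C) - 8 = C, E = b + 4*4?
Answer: -24/222049 ≈ -0.00010808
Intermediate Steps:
E = 22 (E = 6 + 4*4 = 6 + 16 = 22)
P(C) = 8 + C
m(u) = 5 + 1/(-54 + u)
1/(m(P(E)) + l) = 1/((-269 + 5*(8 + 22))/(-54 + (8 + 22)) - 9257) = 1/((-269 + 5*30)/(-54 + 30) - 9257) = 1/((-269 + 150)/(-24) - 9257) = 1/(-1/24*(-119) - 9257) = 1/(119/24 - 9257) = 1/(-222049/24) = -24/222049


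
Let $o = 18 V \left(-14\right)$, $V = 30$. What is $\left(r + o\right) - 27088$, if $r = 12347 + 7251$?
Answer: $-15050$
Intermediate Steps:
$r = 19598$
$o = -7560$ ($o = 18 \cdot 30 \left(-14\right) = 540 \left(-14\right) = -7560$)
$\left(r + o\right) - 27088 = \left(19598 - 7560\right) - 27088 = 12038 - 27088 = -15050$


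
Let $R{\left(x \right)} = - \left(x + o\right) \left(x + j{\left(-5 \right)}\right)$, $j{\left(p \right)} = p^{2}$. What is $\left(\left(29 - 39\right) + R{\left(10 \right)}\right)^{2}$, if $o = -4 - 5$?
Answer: $2025$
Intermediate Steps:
$o = -9$ ($o = -4 - 5 = -9$)
$R{\left(x \right)} = - \left(-9 + x\right) \left(25 + x\right)$ ($R{\left(x \right)} = - \left(x - 9\right) \left(x + \left(-5\right)^{2}\right) = - \left(-9 + x\right) \left(x + 25\right) = - \left(-9 + x\right) \left(25 + x\right)$)
$\left(\left(29 - 39\right) + R{\left(10 \right)}\right)^{2} = \left(\left(29 - 39\right) - 35\right)^{2} = \left(-10 - 35\right)^{2} = \left(-45\right)^{2} = 2025$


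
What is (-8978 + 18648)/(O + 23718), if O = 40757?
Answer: 1934/12895 ≈ 0.14998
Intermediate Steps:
(-8978 + 18648)/(O + 23718) = (-8978 + 18648)/(40757 + 23718) = 9670/64475 = 9670*(1/64475) = 1934/12895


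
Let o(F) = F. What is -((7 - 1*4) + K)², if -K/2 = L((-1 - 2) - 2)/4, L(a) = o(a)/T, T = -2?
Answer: -49/16 ≈ -3.0625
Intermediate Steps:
L(a) = -a/2 (L(a) = a/(-2) = a*(-½) = -a/2)
K = -5/4 (K = -2*(-((-1 - 2) - 2)/2)/4 = -2*(-(-3 - 2)/2)/4 = -2*(-½*(-5))/4 = -5/4 ≈ -1.2500)
-((7 - 1*4) + K)² = -((7 - 1*4) - 5/4)² = -((7 - 4) - 5/4)² = -(3 - 5/4)² = -(7/4)² = -1*49/16 = -49/16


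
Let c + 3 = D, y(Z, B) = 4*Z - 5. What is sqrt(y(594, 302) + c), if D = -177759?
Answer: I*sqrt(175391) ≈ 418.8*I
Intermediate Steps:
y(Z, B) = -5 + 4*Z
c = -177762 (c = -3 - 177759 = -177762)
sqrt(y(594, 302) + c) = sqrt((-5 + 4*594) - 177762) = sqrt((-5 + 2376) - 177762) = sqrt(2371 - 177762) = sqrt(-175391) = I*sqrt(175391)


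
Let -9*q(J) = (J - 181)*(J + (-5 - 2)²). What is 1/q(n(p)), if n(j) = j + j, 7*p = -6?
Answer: 441/423349 ≈ 0.0010417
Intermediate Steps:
p = -6/7 (p = (⅐)*(-6) = -6/7 ≈ -0.85714)
n(j) = 2*j
q(J) = -(-181 + J)*(49 + J)/9 (q(J) = -(J - 181)*(J + (-5 - 2)²)/9 = -(-181 + J)*(J + (-7)²)/9 = -(-181 + J)*(J + 49)/9 = -(-181 + J)*(49 + J)/9)
1/q(n(p)) = 1/(8869/9 - (2*(-6/7))²/9 + 44*(2*(-6/7))/3) = 1/(8869/9 - (-12/7)²/9 + (44/3)*(-12/7)) = 1/(8869/9 - ⅑*144/49 - 176/7) = 1/(8869/9 - 16/49 - 176/7) = 1/(423349/441) = 441/423349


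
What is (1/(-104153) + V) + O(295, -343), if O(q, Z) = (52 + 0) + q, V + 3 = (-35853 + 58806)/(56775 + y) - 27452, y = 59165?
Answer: -327340231504691/12075498820 ≈ -27108.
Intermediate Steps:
V = -3183109747/115940 (V = -3 + ((-35853 + 58806)/(56775 + 59165) - 27452) = -3 + (22953/115940 - 27452) = -3 - 3182761927/115940 = -3183109747/115940 ≈ -27455.)
O(q, Z) = 52 + q
(1/(-104153) + V) + O(295, -343) = (1/(-104153) - 3183109747/115940) + (52 + 295) = (-1/104153 - 3183109747/115940) + 347 = -331530429595231/12075498820 + 347 = -327340231504691/12075498820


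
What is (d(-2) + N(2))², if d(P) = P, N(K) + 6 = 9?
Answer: 1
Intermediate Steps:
N(K) = 3 (N(K) = -6 + 9 = 3)
(d(-2) + N(2))² = (-2 + 3)² = 1² = 1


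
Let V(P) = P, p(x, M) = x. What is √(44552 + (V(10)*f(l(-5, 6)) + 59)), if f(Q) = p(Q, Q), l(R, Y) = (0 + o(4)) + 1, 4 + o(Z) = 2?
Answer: √44601 ≈ 211.19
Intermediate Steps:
o(Z) = -2 (o(Z) = -4 + 2 = -2)
l(R, Y) = -1 (l(R, Y) = (0 - 2) + 1 = -2 + 1 = -1)
f(Q) = Q
√(44552 + (V(10)*f(l(-5, 6)) + 59)) = √(44552 + (10*(-1) + 59)) = √(44552 + (-10 + 59)) = √(44552 + 49) = √44601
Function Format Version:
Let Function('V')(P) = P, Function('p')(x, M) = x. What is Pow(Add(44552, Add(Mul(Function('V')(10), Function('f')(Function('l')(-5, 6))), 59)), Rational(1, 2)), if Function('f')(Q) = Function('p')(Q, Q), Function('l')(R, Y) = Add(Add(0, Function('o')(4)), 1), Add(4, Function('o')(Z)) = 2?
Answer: Pow(44601, Rational(1, 2)) ≈ 211.19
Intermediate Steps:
Function('o')(Z) = -2 (Function('o')(Z) = Add(-4, 2) = -2)
Function('l')(R, Y) = -1 (Function('l')(R, Y) = Add(Add(0, -2), 1) = Add(-2, 1) = -1)
Function('f')(Q) = Q
Pow(Add(44552, Add(Mul(Function('V')(10), Function('f')(Function('l')(-5, 6))), 59)), Rational(1, 2)) = Pow(Add(44552, Add(Mul(10, -1), 59)), Rational(1, 2)) = Pow(Add(44552, Add(-10, 59)), Rational(1, 2)) = Pow(Add(44552, 49), Rational(1, 2)) = Pow(44601, Rational(1, 2))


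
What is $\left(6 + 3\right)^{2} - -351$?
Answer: $432$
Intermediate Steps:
$\left(6 + 3\right)^{2} - -351 = 9^{2} + 351 = 81 + 351 = 432$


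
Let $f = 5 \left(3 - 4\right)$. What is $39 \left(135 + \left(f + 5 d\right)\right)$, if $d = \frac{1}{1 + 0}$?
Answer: $5265$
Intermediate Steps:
$d = 1$ ($d = 1^{-1} = 1$)
$f = -5$ ($f = 5 \left(-1\right) = -5$)
$39 \left(135 + \left(f + 5 d\right)\right) = 39 \left(135 + \left(-5 + 5 \cdot 1\right)\right) = 39 \left(135 + \left(-5 + 5\right)\right) = 39 \left(135 + 0\right) = 39 \cdot 135 = 5265$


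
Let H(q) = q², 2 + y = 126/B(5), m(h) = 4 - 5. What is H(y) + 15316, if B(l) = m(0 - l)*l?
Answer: 401396/25 ≈ 16056.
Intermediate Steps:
m(h) = -1
B(l) = -l
y = -136/5 (y = -2 + 126/((-1*5)) = -2 + 126/(-5) = -2 + 126*(-⅕) = -2 - 126/5 = -136/5 ≈ -27.200)
H(y) + 15316 = (-136/5)² + 15316 = 18496/25 + 15316 = 401396/25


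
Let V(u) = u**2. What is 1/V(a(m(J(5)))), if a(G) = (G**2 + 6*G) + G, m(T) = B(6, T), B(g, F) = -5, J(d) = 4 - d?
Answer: 1/100 ≈ 0.010000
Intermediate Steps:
m(T) = -5
a(G) = G**2 + 7*G
1/V(a(m(J(5)))) = 1/((-5*(7 - 5))**2) = 1/((-5*2)**2) = 1/((-10)**2) = 1/100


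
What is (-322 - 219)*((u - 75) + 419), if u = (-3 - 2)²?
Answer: -199629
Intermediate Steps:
u = 25 (u = (-5)² = 25)
(-322 - 219)*((u - 75) + 419) = (-322 - 219)*((25 - 75) + 419) = -541*(-50 + 419) = -541*369 = -199629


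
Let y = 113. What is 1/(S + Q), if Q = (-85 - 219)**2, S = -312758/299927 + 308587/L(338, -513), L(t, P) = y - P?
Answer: 187754302/17443859360273 ≈ 1.0763e-5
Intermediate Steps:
L(t, P) = 113 - P
S = 92357786641/187754302 (S = -312758/299927 + 308587/(113 - 1*(-513)) = -312758*1/299927 + 308587/(113 + 513) = -312758/299927 + 308587/626 = 92357786641/187754302 ≈ 491.91)
Q = 92416 (Q = (-304)**2 = 92416)
1/(S + Q) = 1/(92357786641/187754302 + 92416) = 1/(17443859360273/187754302) = 187754302/17443859360273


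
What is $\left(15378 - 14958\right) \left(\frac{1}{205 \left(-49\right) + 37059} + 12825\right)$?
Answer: $\frac{72755455710}{13507} \approx 5.3865 \cdot 10^{6}$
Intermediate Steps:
$\left(15378 - 14958\right) \left(\frac{1}{205 \left(-49\right) + 37059} + 12825\right) = 420 \left(\frac{1}{-10045 + 37059} + 12825\right) = 420 \left(\frac{1}{27014} + 12825\right) = 420 \cdot \frac{346454551}{27014} = \frac{72755455710}{13507}$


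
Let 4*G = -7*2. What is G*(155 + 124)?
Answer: -1953/2 ≈ -976.50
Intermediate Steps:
G = -7/2 (G = (-7*2)/4 = (¼)*(-14) = -7/2 ≈ -3.5000)
G*(155 + 124) = -7*(155 + 124)/2 = -7/2*279 = -1953/2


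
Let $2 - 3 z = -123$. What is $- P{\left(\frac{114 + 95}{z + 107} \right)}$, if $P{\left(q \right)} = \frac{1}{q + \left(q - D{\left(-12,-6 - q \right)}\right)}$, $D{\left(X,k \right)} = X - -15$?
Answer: $\frac{223}{42} \approx 5.3095$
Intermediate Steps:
$z = \frac{125}{3}$ ($z = \frac{2}{3} - -41 = \frac{2}{3} + 41 = \frac{125}{3} \approx 41.667$)
$D{\left(X,k \right)} = 15 + X$ ($D{\left(X,k \right)} = X + 15 = 15 + X$)
$P{\left(q \right)} = \frac{1}{-3 + 2 q}$ ($P{\left(q \right)} = \frac{1}{q + \left(q - \left(15 - 12\right)\right)} = \frac{1}{q + \left(q - 3\right)} = \frac{1}{q + \left(-3 + q\right)} = \frac{1}{-3 + 2 q}$)
$- P{\left(\frac{114 + 95}{z + 107} \right)} = - \frac{1}{-3 + 2 \frac{114 + 95}{\frac{125}{3} + 107}} = - \frac{1}{-3 + 2 \frac{209}{\frac{446}{3}}} = - \frac{1}{-3 + 2 \cdot 209 \cdot \frac{3}{446}} = - \frac{1}{-3 + 2 \cdot \frac{627}{446}} = - \frac{1}{-3 + \frac{627}{223}} = - \frac{1}{- \frac{42}{223}} = \left(-1\right) \left(- \frac{223}{42}\right) = \frac{223}{42}$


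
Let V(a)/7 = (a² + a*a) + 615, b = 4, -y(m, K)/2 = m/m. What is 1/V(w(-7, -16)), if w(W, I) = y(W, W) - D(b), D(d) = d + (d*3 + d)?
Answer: 1/11081 ≈ 9.0245e-5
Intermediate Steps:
y(m, K) = -2 (y(m, K) = -2*m/m = -2*1 = -2)
D(d) = 5*d (D(d) = d + (3*d + d) = d + 4*d = 5*d)
w(W, I) = -22 (w(W, I) = -2 - 5*4 = -2 - 1*20 = -2 - 20 = -22)
V(a) = 4305 + 14*a² (V(a) = 7*((a² + a*a) + 615) = 7*((a² + a²) + 615) = 7*(2*a² + 615) = 7*(615 + 2*a²) = 4305 + 14*a²)
1/V(w(-7, -16)) = 1/(4305 + 14*(-22)²) = 1/(4305 + 14*484) = 1/(4305 + 6776) = 1/11081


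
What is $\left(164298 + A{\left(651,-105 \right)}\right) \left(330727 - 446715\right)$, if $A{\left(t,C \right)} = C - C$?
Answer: $-19056596424$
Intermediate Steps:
$A{\left(t,C \right)} = 0$
$\left(164298 + A{\left(651,-105 \right)}\right) \left(330727 - 446715\right) = \left(164298 + 0\right) \left(330727 - 446715\right) = 164298 \left(-115988\right) = -19056596424$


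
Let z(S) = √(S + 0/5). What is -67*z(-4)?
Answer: -134*I ≈ -134.0*I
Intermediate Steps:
z(S) = √S (z(S) = √(S + 0*(⅕)) = √(S + 0) = √S)
-67*z(-4) = -134*I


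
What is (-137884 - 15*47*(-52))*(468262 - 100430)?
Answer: -37233426368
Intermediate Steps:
(-137884 - 15*47*(-52))*(468262 - 100430) = (-137884 - 705*(-52))*367832 = (-137884 + 36660)*367832 = -101224*367832 = -37233426368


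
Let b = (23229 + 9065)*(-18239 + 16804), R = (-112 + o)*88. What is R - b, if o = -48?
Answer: 46327810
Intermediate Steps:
R = -14080 (R = (-112 - 48)*88 = -160*88 = -14080)
b = -46341890 (b = 32294*(-1435) = -46341890)
R - b = -14080 - 1*(-46341890) = -14080 + 46341890 = 46327810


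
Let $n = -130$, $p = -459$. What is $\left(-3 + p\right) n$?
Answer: $60060$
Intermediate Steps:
$\left(-3 + p\right) n = \left(-3 - 459\right) \left(-130\right) = \left(-462\right) \left(-130\right) = 60060$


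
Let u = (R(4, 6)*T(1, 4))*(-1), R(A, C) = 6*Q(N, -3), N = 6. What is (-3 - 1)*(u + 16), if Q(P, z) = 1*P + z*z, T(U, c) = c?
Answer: 1376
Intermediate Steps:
Q(P, z) = P + z²
R(A, C) = 90 (R(A, C) = 6*(6 + (-3)²) = 6*(6 + 9) = 6*15 = 90)
u = -360 (u = (90*4)*(-1) = 360*(-1) = -360)
(-3 - 1)*(u + 16) = (-3 - 1)*(-360 + 16) = -4*(-344) = 1376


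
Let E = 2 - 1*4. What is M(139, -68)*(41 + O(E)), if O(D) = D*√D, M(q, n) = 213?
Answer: 8733 - 426*I*√2 ≈ 8733.0 - 602.46*I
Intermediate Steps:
E = -2 (E = 2 - 4 = -2)
O(D) = D^(3/2)
M(139, -68)*(41 + O(E)) = 213*(41 + (-2)^(3/2)) = 213*(41 - 2*I*√2) = 8733 - 426*I*√2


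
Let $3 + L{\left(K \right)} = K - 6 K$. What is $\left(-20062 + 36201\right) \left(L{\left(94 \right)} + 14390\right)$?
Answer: $224606463$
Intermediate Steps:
$L{\left(K \right)} = -3 - 5 K$ ($L{\left(K \right)} = -3 + \left(K - 6 K\right) = -3 - 5 K$)
$\left(-20062 + 36201\right) \left(L{\left(94 \right)} + 14390\right) = \left(-20062 + 36201\right) \left(\left(-3 - 470\right) + 14390\right) = 16139 \left(\left(-3 - 470\right) + 14390\right) = 16139 \left(-473 + 14390\right) = 16139 \cdot 13917 = 224606463$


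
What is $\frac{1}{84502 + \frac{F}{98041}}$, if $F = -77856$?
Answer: $\frac{98041}{8284582726} \approx 1.1834 \cdot 10^{-5}$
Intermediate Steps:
$\frac{1}{84502 + \frac{F}{98041}} = \frac{1}{84502 - \frac{77856}{98041}} = \frac{1}{\frac{8284582726}{98041}} = \frac{98041}{8284582726}$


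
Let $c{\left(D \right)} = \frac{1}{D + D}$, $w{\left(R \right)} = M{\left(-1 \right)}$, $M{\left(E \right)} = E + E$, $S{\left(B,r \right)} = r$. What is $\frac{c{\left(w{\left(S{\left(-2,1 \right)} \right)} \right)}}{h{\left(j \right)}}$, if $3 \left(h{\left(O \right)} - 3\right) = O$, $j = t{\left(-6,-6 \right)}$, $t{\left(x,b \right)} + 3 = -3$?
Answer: $- \frac{1}{4} \approx -0.25$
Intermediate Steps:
$M{\left(E \right)} = 2 E$
$t{\left(x,b \right)} = -6$ ($t{\left(x,b \right)} = -3 - 3 = -6$)
$j = -6$
$w{\left(R \right)} = -2$ ($w{\left(R \right)} = 2 \left(-1\right) = -2$)
$h{\left(O \right)} = 3 + \frac{O}{3}$
$c{\left(D \right)} = \frac{1}{2 D}$
$\frac{c{\left(w{\left(S{\left(-2,1 \right)} \right)} \right)}}{h{\left(j \right)}} = \frac{\frac{1}{2} \frac{1}{-2}}{3 + \frac{1}{3} \left(-6\right)} = \frac{\frac{1}{2} \left(- \frac{1}{2}\right)}{3 - 2} = - \frac{1}{4 \cdot 1} = \left(- \frac{1}{4}\right) 1 = - \frac{1}{4}$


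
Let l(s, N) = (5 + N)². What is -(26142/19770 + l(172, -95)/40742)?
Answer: -102101197/67122445 ≈ -1.5211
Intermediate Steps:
-(26142/19770 + l(172, -95)/40742) = -(26142/19770 + (5 - 95)²/40742) = -(26142*(1/19770) + (-90)²*(1/40742)) = -(4357/3295 + 8100*(1/40742)) = -(4357/3295 + 4050/20371) = -1*102101197/67122445 = -102101197/67122445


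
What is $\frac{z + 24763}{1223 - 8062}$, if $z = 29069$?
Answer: $- \frac{53832}{6839} \approx -7.8713$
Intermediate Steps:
$\frac{z + 24763}{1223 - 8062} = \frac{29069 + 24763}{1223 - 8062} = \frac{53832}{-6839} = 53832 \left(- \frac{1}{6839}\right) = - \frac{53832}{6839}$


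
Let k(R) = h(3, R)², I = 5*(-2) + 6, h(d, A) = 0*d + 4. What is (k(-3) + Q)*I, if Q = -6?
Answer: -40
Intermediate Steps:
h(d, A) = 4 (h(d, A) = 0 + 4 = 4)
I = -4 (I = -10 + 6 = -4)
k(R) = 16 (k(R) = 4² = 16)
(k(-3) + Q)*I = (16 - 6)*(-4) = 10*(-4) = -40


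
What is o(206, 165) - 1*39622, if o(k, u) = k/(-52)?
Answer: -1030275/26 ≈ -39626.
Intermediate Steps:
o(k, u) = -k/52 (o(k, u) = k*(-1/52) = -k/52)
o(206, 165) - 1*39622 = -1/52*206 - 1*39622 = -103/26 - 39622 = -1030275/26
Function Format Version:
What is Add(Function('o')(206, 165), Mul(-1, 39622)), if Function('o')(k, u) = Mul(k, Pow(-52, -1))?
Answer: Rational(-1030275, 26) ≈ -39626.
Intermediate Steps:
Function('o')(k, u) = Mul(Rational(-1, 52), k) (Function('o')(k, u) = Mul(k, Rational(-1, 52)) = Mul(Rational(-1, 52), k))
Add(Function('o')(206, 165), Mul(-1, 39622)) = Add(Mul(Rational(-1, 52), 206), Mul(-1, 39622)) = Add(Rational(-103, 26), -39622) = Rational(-1030275, 26)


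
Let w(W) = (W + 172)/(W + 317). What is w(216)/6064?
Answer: 97/808028 ≈ 0.00012005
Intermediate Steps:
w(W) = (172 + W)/(317 + W)
w(216)/6064 = ((172 + 216)/(317 + 216))/6064 = (388/533)*(1/6064) = 97/808028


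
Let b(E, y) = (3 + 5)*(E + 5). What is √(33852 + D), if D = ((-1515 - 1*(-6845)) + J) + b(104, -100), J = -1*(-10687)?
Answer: √50741 ≈ 225.26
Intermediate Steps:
b(E, y) = 40 + 8*E (b(E, y) = 8*(5 + E) = 40 + 8*E)
J = 10687
D = 16889 (D = ((-1515 - 1*(-6845)) + 10687) + (40 + 8*104) = ((-1515 + 6845) + 10687) + (40 + 832) = (5330 + 10687) + 872 = 16017 + 872 = 16889)
√(33852 + D) = √(33852 + 16889) = √50741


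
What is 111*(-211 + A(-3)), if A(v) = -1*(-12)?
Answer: -22089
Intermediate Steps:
A(v) = 12
111*(-211 + A(-3)) = 111*(-211 + 12) = 111*(-199) = -22089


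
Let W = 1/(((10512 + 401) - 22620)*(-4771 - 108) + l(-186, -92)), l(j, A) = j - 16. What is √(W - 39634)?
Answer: I*√129305710869291487383/57118251 ≈ 199.08*I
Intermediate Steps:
l(j, A) = -16 + j
W = 1/57118251 (W = 1/(((10512 + 401) - 22620)*(-4771 - 108) + (-16 - 186)) = 1/((10913 - 22620)*(-4879) - 202) = 1/(-11707*(-4879) - 202) = 1/(57118453 - 202) = 1/57118251 ≈ 1.7508e-8)
√(W - 39634) = √(1/57118251 - 39634) = √(-2263824760133/57118251) = I*√129305710869291487383/57118251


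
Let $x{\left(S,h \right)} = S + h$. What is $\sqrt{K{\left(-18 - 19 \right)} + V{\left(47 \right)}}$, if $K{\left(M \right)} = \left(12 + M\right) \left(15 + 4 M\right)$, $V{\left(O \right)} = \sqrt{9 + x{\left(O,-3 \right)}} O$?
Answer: $\sqrt{3325 + 47 \sqrt{53}} \approx 60.557$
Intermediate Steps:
$V{\left(O \right)} = O \sqrt{6 + O}$ ($V{\left(O \right)} = \sqrt{9 + \left(O - 3\right)} O = \sqrt{9 + \left(-3 + O\right)} O = \sqrt{6 + O} O = O \sqrt{6 + O}$)
$\sqrt{K{\left(-18 - 19 \right)} + V{\left(47 \right)}} = \sqrt{\left(180 + 4 \left(-18 - 19\right)^{2} + 63 \left(-18 - 19\right)\right) + 47 \sqrt{6 + 47}} = \sqrt{\left(180 + 4 \left(-18 - 19\right)^{2} + 63 \left(-18 - 19\right)\right) + 47 \sqrt{53}} = \sqrt{\left(180 + 4 \left(-37\right)^{2} + 63 \left(-37\right)\right) + 47 \sqrt{53}} = \sqrt{\left(180 + 4 \cdot 1369 - 2331\right) + 47 \sqrt{53}} = \sqrt{\left(180 + 5476 - 2331\right) + 47 \sqrt{53}} = \sqrt{3325 + 47 \sqrt{53}}$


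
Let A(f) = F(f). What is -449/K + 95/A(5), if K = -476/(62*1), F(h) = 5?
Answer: 18441/238 ≈ 77.483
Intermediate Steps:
A(f) = 5
K = -238/31 (K = -476/62 = -476*1/62 = -238/31 ≈ -7.6774)
-449/K + 95/A(5) = -449/(-238/31) + 95/5 = -449*(-31/238) + 95*(1/5) = 13919/238 + 19 = 18441/238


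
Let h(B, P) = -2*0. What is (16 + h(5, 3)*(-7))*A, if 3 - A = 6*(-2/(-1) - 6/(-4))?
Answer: -288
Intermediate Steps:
h(B, P) = 0
A = -18 (A = 3 - 6*(-2/(-1) - 6/(-4)) = 3 - 6*(-2*(-1) - 6*(-¼)) = 3 - 6*(2 + 3/2) = 3 - 6*7/2 = 3 - 1*21 = 3 - 21 = -18)
(16 + h(5, 3)*(-7))*A = (16 + 0*(-7))*(-18) = (16 + 0)*(-18) = 16*(-18) = -288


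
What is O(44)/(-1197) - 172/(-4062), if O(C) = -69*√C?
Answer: 86/2031 + 46*√11/399 ≈ 0.42471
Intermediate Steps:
O(44)/(-1197) - 172/(-4062) = -138*√11/(-1197) - 172/(-4062) = -138*√11*(-1/1197) - 172*(-1/4062) = -138*√11*(-1/1197) + 86/2031 = 46*√11/399 + 86/2031 = 86/2031 + 46*√11/399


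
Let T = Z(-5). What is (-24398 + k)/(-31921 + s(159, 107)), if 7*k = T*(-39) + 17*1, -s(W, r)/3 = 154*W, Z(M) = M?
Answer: 170574/737653 ≈ 0.23124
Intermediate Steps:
T = -5
s(W, r) = -462*W
k = 212/7 (k = (-5*(-39) + 17*1)/7 = (195 + 17)/7 = (1/7)*212 = 212/7 ≈ 30.286)
(-24398 + k)/(-31921 + s(159, 107)) = (-24398 + 212/7)/(-31921 - 462*159) = -170574/(7*(-31921 - 73458)) = -170574/7/(-105379) = -170574/7*(-1/105379) = 170574/737653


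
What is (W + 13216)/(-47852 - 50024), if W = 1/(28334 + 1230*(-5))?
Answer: -293183745/2171281184 ≈ -0.13503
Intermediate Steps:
W = 1/22184 (W = 1/(28334 - 6150) = 1/22184 ≈ 4.5078e-5)
(W + 13216)/(-47852 - 50024) = (1/22184 + 13216)/(-47852 - 50024) = (293183745/22184)/(-97876) = (293183745/22184)*(-1/97876) = -293183745/2171281184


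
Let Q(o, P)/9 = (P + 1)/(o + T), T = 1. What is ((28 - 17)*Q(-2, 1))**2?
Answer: 39204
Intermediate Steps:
Q(o, P) = 9*(1 + P)/(1 + o) (Q(o, P) = 9*((P + 1)/(o + 1)) = 9*((1 + P)/(1 + o)) = 9*(1 + P)/(1 + o))
((28 - 17)*Q(-2, 1))**2 = ((28 - 17)*(9*(1 + 1)/(1 - 2)))**2 = (11*(9*2/(-1)))**2 = (11*(9*(-1)*2))**2 = (11*(-18))**2 = (-198)**2 = 39204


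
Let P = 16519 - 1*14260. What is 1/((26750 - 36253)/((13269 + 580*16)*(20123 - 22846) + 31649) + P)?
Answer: 61369278/138633208505 ≈ 0.00044267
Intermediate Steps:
P = 2259 (P = 16519 - 14260 = 2259)
1/((26750 - 36253)/((13269 + 580*16)*(20123 - 22846) + 31649) + P) = 1/((26750 - 36253)/((13269 + 580*16)*(20123 - 22846) + 31649) + 2259) = 1/(-9503/((13269 + 9280)*(-2723) + 31649) + 2259) = 1/(-9503/(22549*(-2723) + 31649) + 2259) = 1/(-9503/(-61400927 + 31649) + 2259) = 1/(-9503/(-61369278) + 2259) = 1/(-9503*(-1/61369278) + 2259) = 1/(9503/61369278 + 2259) = 1/(138633208505/61369278) = 61369278/138633208505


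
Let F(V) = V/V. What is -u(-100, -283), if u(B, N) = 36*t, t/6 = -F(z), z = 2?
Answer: 216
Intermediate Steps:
F(V) = 1
t = -6 (t = 6*(-1*1) = 6*(-1) = -6)
u(B, N) = -216 (u(B, N) = 36*(-6) = -216)
-u(-100, -283) = -1*(-216) = 216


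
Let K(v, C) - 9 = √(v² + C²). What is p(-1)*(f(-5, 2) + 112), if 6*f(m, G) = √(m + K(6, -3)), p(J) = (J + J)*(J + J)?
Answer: 448 + 2*√(4 + 3*√5)/3 ≈ 450.18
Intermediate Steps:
p(J) = 4*J² (p(J) = (2*J)*(2*J) = 4*J²)
K(v, C) = 9 + √(C² + v²) (K(v, C) = 9 + √(v² + C²) = 9 + √(C² + v²))
f(m, G) = √(9 + m + 3*√5)/6 (f(m, G) = √(m + (9 + √((-3)² + 6²)))/6 = √(m + (9 + √(9 + 36)))/6 = √(m + (9 + √45))/6 = √(m + (9 + 3*√5))/6 = √(9 + m + 3*√5)/6)
p(-1)*(f(-5, 2) + 112) = (4*(-1)²)*(√(9 - 5 + 3*√5)/6 + 112) = (4*1)*(√(4 + 3*√5)/6 + 112) = 4*(112 + √(4 + 3*√5)/6) = 448 + 2*√(4 + 3*√5)/3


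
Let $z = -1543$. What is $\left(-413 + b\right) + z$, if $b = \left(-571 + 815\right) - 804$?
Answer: $-2516$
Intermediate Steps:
$b = -560$ ($b = 244 - 804 = -560$)
$\left(-413 + b\right) + z = \left(-413 - 560\right) - 1543 = -973 - 1543 = -2516$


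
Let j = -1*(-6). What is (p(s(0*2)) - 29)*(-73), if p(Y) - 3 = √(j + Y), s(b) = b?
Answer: 1898 - 73*√6 ≈ 1719.2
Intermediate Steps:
j = 6
p(Y) = 3 + √(6 + Y)
(p(s(0*2)) - 29)*(-73) = ((3 + √(6 + 0*2)) - 29)*(-73) = ((3 + √(6 + 0)) - 29)*(-73) = ((3 + √6) - 29)*(-73) = (-26 + √6)*(-73) = 1898 - 73*√6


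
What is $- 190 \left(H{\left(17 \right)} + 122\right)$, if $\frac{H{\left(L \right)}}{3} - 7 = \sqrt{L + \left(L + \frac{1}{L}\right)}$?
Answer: $-27170 - \frac{570 \sqrt{9843}}{17} \approx -30497.0$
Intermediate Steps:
$H{\left(L \right)} = 21 + 3 \sqrt{\frac{1}{L} + 2 L}$ ($H{\left(L \right)} = 21 + 3 \sqrt{L + \left(L + \frac{1}{L}\right)} = 21 + 3 \sqrt{\frac{1}{L} + 2 L}$)
$- 190 \left(H{\left(17 \right)} + 122\right) = - 190 \left(\left(21 + 3 \sqrt{\frac{1}{17} + 2 \cdot 17}\right) + 122\right) = - 190 \left(\left(21 + 3 \sqrt{\frac{1}{17} + 34}\right) + 122\right) = - 190 \left(\left(21 + 3 \sqrt{\frac{579}{17}}\right) + 122\right) = - 190 \left(\left(21 + 3 \frac{\sqrt{9843}}{17}\right) + 122\right) = - 190 \left(\left(21 + \frac{3 \sqrt{9843}}{17}\right) + 122\right) = - 190 \left(143 + \frac{3 \sqrt{9843}}{17}\right) = -27170 - \frac{570 \sqrt{9843}}{17}$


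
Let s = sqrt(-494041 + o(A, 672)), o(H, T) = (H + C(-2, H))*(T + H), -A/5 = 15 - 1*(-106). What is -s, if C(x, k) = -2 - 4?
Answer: -3*I*sqrt(59442) ≈ -731.42*I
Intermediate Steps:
A = -605 (A = -5*(15 - 1*(-106)) = -5*(15 + 106) = -5*121 = -605)
C(x, k) = -6
o(H, T) = (-6 + H)*(H + T) (o(H, T) = (H - 6)*(T + H) = (-6 + H)*(H + T))
s = 3*I*sqrt(59442) (s = sqrt(-494041 + ((-605)**2 - 6*(-605) - 6*672 - 605*672)) = sqrt(-494041 + (366025 + 3630 - 4032 - 406560)) = sqrt(-494041 - 40937) = sqrt(-534978) = 3*I*sqrt(59442) ≈ 731.42*I)
-s = -3*I*sqrt(59442)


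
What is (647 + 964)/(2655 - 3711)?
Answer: -537/352 ≈ -1.5256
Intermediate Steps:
(647 + 964)/(2655 - 3711) = 1611/(-1056) = 1611*(-1/1056) = -537/352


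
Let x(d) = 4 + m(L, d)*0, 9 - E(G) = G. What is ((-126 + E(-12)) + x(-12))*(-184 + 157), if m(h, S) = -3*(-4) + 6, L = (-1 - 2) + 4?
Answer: 2727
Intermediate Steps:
E(G) = 9 - G
L = 1 (L = -3 + 4 = 1)
m(h, S) = 18 (m(h, S) = 12 + 6 = 18)
x(d) = 4 (x(d) = 4 + 18*0 = 4 + 0 = 4)
((-126 + E(-12)) + x(-12))*(-184 + 157) = ((-126 + (9 - 1*(-12))) + 4)*(-184 + 157) = ((-126 + (9 + 12)) + 4)*(-27) = ((-126 + 21) + 4)*(-27) = (-105 + 4)*(-27) = -101*(-27) = 2727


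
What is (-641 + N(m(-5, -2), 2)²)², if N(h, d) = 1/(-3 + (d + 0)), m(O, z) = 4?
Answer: 409600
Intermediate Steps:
N(h, d) = 1/(-3 + d)
(-641 + N(m(-5, -2), 2)²)² = (-641 + (1/(-3 + 2))²)² = (-641 + (1/(-1))²)² = (-641 + (-1)²)² = (-641 + 1)² = (-640)² = 409600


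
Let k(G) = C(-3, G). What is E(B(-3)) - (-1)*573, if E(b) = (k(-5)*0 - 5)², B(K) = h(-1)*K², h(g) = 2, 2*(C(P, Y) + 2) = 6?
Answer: 598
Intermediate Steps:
C(P, Y) = 1 (C(P, Y) = -2 + (½)*6 = -2 + 3 = 1)
k(G) = 1
B(K) = 2*K²
E(b) = 25 (E(b) = (1*0 - 5)² = (0 - 5)² = (-5)² = 25)
E(B(-3)) - (-1)*573 = 25 - (-1)*573 = 25 - 1*(-573) = 25 + 573 = 598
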